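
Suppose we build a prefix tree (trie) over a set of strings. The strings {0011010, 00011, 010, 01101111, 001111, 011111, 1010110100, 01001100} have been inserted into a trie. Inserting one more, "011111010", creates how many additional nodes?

Walking "011111010" from the root, the first 6 characters ("011111") follow existing edges; "0" is the first miss.
New nodes needed: |"011111010"| − 6 = 9 − 6 = 3.

3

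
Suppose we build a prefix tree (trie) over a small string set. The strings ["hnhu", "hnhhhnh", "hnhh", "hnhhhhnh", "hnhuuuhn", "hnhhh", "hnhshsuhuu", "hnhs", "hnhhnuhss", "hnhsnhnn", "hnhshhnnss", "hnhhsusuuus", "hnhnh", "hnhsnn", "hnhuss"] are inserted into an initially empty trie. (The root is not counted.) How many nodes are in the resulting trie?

48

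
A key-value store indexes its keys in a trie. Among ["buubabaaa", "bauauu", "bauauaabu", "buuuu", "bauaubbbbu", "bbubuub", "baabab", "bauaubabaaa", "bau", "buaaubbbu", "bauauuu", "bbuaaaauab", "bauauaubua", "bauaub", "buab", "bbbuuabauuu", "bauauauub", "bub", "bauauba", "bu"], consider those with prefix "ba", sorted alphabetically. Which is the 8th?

Filter for "ba…" and sort: "baabab", "bau", "bauauaabu", "bauauaubua", "bauauauub", "bauaub", "bauauba", "bauaubabaaa", "bauaubbbbu", "bauauu", "bauauuu"
The 8th is bauaubabaaa.

bauaubabaaa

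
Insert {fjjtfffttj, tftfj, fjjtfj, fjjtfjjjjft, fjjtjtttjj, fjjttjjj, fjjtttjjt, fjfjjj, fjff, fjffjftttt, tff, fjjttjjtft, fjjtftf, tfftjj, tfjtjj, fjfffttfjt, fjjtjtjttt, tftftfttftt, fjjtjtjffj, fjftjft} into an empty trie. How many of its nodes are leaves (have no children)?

A leaf is a node with no children — equivalently, the end of a word that is not a proper prefix of any other stored word.
Those words: "fjfffttfjt", "fjffjftttt", "fjfjjj", "fjftjft", "fjjtfffttj", "fjjtfjjjjft", "fjjtftf", "fjjtjtjffj", "fjjtjtjttt", "fjjtjtttjj", "fjjttjjj", "fjjttjjtft", "fjjtttjjt", "tfftjj", "tfjtjj", "tftfj", "tftftfttftt"
Leaf count: 17

17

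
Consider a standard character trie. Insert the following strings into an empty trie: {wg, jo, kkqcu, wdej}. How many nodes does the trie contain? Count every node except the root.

12

Insert word by word; a character creates a node only if that edge doesn't already exist:
  "wg" → 2 new (w, g)
  "jo" → 2 new (j, o)
  "kkqcu" → 5 new (k, k, q, c, u)
  "wdej" → prefix "w" already present; 3 new (d, e, j)
Total nodes = 2 + 2 + 5 + 3 = 12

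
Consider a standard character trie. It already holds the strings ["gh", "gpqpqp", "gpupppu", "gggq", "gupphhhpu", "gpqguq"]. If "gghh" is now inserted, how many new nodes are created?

The longest prefix of "gghh" already in the trie is "gg" (length 2).
Each of the 2 remaining characters creates one node.

2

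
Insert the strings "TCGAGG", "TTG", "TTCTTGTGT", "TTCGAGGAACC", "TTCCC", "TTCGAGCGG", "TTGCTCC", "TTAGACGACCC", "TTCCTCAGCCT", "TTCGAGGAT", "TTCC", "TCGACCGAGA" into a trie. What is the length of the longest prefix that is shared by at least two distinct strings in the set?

Look for the deepest trie node that still has at least two words in its subtree.
e.g. "TTCGAGGAACC" and "TTCGAGGAT" share the prefix "TTCGAGGA" of length 8; no pair shares a longer one.
Longest shared-prefix length: 8

8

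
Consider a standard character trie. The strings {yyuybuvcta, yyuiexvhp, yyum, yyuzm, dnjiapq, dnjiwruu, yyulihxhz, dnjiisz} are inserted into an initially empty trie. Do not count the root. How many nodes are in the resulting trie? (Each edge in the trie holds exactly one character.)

39

Count nodes per top-level branch (shared prefixes stored once):
  'd'-branch (dnjiapq, dnjiisz, dnjiwruu): 14 nodes
  'y'-branch (yyuiexvhp, yyulihxhz, yyum, yyuybuvcta, yyuzm): 25 nodes
Sum: 39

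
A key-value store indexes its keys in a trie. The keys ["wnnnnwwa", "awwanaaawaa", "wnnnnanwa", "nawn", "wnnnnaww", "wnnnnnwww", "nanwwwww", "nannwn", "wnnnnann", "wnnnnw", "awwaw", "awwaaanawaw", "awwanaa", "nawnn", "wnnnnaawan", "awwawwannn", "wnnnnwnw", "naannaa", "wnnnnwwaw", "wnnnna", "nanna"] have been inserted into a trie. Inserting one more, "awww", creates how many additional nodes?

1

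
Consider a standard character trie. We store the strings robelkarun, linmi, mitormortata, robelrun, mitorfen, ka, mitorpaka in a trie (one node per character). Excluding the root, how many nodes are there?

39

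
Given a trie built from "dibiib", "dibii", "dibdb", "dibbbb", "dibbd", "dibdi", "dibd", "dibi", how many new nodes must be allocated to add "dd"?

"d" is already a path in the trie; the remaining "d" must be added.
New nodes needed: |"dd"| − 1 = 2 − 1 = 1.

1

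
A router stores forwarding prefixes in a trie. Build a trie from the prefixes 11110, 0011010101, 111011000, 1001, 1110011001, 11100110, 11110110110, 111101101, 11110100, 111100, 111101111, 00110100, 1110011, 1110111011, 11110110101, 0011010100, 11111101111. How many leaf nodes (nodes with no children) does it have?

13

A leaf is a node with no children — equivalently, the end of a word that is not a proper prefix of any other stored word.
Those words: "00110100", "0011010100", "0011010101", "1001", "1110011001", "111011000", "1110111011", "111100", "11110100", "11110110101", "11110110110", "111101111", "11111101111"
Leaf count: 13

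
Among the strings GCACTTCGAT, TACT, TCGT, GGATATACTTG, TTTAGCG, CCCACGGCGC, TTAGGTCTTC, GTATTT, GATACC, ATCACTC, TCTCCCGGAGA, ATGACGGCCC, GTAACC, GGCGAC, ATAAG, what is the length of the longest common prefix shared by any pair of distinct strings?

3

Equivalently: take the maximum, over all pairs, of their longest common prefix length.
"GTAACC" and "GTATTT" agree on "GTA" (3 characters) before diverging; nothing deeper is shared.
Longest shared-prefix length: 3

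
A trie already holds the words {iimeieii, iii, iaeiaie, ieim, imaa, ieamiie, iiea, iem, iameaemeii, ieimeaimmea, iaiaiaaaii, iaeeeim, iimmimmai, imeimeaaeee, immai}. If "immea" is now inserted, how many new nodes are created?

2

The longest prefix of "immea" already in the trie is "imm" (length 3).
New nodes needed: |"immea"| − 3 = 5 − 3 = 2.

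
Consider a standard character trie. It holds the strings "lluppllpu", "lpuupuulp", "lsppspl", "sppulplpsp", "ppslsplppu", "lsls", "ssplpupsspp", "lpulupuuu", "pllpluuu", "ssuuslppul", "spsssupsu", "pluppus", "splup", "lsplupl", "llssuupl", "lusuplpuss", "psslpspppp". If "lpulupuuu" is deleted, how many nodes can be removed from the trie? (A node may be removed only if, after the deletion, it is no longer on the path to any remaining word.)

Walk "lpulupuuu" from the leaf back toward the root, removing each node that no remaining word uses.
The suffix "lupuuu" (6 nodes) is used only by "lpulupuuu"; the node for "lpu" still has the child "u", so pruning stops there.
Nodes removed: 6

6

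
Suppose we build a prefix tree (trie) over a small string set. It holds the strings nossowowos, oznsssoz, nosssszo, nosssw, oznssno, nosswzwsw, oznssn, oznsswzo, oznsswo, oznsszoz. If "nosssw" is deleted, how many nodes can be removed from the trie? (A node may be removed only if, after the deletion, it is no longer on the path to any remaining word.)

A node on "nosssw"'s path can go only if nothing else ends at it or branches off below it.
The suffix "w" (1 node) is used only by "nosssw"; the node for "nosss" still has the child "s", so pruning stops there.
Nodes removed: 1

1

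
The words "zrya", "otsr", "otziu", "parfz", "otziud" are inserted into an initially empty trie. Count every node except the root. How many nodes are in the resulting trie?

Count nodes per top-level branch (shared prefixes stored once):
  'o'-branch (otsr, otziu, otziud): 8 nodes
  'p'-branch (parfz): 5 nodes
  'z'-branch (zrya): 4 nodes
Sum: 17

17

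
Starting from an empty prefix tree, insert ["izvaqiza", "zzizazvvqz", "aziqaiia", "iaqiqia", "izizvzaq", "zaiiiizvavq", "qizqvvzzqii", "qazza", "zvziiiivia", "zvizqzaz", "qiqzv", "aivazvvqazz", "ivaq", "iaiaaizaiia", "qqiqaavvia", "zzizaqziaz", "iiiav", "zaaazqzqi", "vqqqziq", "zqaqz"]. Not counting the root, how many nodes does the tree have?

Insert word by word; a character creates a node only if that edge doesn't already exist:
  "izvaqiza" → 8 new (i, z, v, a, q, i, z, a)
  "zzizazvvqz" → 10 new (z, z, i, z, a, z, v, v, q, z)
  "aziqaiia" → 8 new (a, z, i, q, a, i, i, a)
  "iaqiqia" → prefix "i" already present; 6 new (a, q, i, q, i, a)
  "izizvzaq" → prefix "iz" already present; 6 new (i, z, v, z, a, q)
  "zaiiiizvavq" → prefix "z" already present; 10 new (a, i, i, i, i, z, v, a, v, q)
  "qizqvvzzqii" → 11 new (q, i, z, q, v, v, z, z, q, i, i)
  "qazza" → prefix "q" already present; 4 new (a, z, z, a)
  "zvziiiivia" → prefix "z" already present; 9 new (v, z, i, i, i, i, v, i, a)
  "zvizqzaz" → prefix "zv" already present; 6 new (i, z, q, z, a, z)
  "qiqzv" → prefix "qi" already present; 3 new (q, z, v)
  "aivazvvqazz" → prefix "a" already present; 10 new (i, v, a, z, v, v, q, a, z, z)
  "ivaq" → prefix "i" already present; 3 new (v, a, q)
  "iaiaaizaiia" → prefix "ia" already present; 9 new (i, a, a, i, z, a, i, i, a)
  "qqiqaavvia" → prefix "q" already present; 9 new (q, i, q, a, a, v, v, i, a)
  "zzizaqziaz" → prefix "zziza" already present; 5 new (q, z, i, a, z)
  "iiiav" → prefix "i" already present; 4 new (i, i, a, v)
  "zaaazqzqi" → prefix "za" already present; 7 new (a, a, z, q, z, q, i)
  "vqqqziq" → 7 new (v, q, q, q, z, i, q)
  "zqaqz" → prefix "z" already present; 4 new (q, a, q, z)
Total nodes = 8 + 10 + 8 + 6 + 6 + 10 + 11 + 4 + 9 + 6 + 3 + 10 + 3 + 9 + 9 + 5 + 4 + 7 + 7 + 4 = 139

139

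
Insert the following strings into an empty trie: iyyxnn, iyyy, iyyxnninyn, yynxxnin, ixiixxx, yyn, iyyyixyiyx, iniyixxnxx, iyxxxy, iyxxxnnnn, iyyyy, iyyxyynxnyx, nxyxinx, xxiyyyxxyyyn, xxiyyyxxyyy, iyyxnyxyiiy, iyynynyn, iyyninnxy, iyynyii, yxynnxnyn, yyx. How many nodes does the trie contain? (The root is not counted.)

102

Count nodes per top-level branch (shared prefixes stored once):
  'i'-branch (iniyixxnxx, ixiixxx, iyxxxnnnn, iyxxxy, iyyninnxy, iyynyii, iyynynyn, iyyxnn, iyyxnninyn, iyyxnyxyiiy, iyyxyynxnyx, iyyy, iyyyixyiyx, iyyyy): 66 nodes
  'n'-branch (nxyxinx): 7 nodes
  'x'-branch (xxiyyyxxyyy, xxiyyyxxyyyn): 12 nodes
  'y'-branch (yxynnxnyn, yyn, yynxxnin, yyx): 17 nodes
Sum: 102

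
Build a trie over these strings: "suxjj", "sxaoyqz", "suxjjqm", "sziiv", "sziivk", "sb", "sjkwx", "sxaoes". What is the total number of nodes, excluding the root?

Count nodes per top-level branch (shared prefixes stored once):
  's'-branch (sb, sjkwx, suxjj, suxjjqm, sxaoes, sxaoyqz, sziiv, sziivk): 25 nodes
Sum: 25

25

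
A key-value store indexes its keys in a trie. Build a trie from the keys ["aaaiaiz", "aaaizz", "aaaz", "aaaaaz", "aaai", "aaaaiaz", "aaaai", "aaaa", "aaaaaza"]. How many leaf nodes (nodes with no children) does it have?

Leaves are exactly the stored words that no other stored word extends.
Those words: "aaaaaza", "aaaaiaz", "aaaiaiz", "aaaizz", "aaaz"
Leaf count: 5

5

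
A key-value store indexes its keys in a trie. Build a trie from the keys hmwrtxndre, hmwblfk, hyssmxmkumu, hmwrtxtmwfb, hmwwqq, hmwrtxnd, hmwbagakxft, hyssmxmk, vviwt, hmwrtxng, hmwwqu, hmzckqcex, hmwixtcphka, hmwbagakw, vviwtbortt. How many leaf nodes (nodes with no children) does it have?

12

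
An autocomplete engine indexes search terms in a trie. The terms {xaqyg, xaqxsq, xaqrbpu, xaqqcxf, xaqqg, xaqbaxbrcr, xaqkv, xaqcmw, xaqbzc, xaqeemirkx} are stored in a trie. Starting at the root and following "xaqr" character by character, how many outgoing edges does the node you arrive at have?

Follow the path "xaqr" to its node, then look at its outgoing edges.
Characters that immediately follow "xaqr" among the stored strings: {b}.
That node has 1 child edge.

1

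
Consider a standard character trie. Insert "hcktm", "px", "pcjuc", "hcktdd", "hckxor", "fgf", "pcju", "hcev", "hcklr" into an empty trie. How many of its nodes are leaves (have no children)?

A leaf is a node with no children — equivalently, the end of a word that is not a proper prefix of any other stored word.
Those words: "fgf", "hcev", "hcklr", "hcktdd", "hcktm", "hckxor", "pcjuc", "px"
Leaf count: 8

8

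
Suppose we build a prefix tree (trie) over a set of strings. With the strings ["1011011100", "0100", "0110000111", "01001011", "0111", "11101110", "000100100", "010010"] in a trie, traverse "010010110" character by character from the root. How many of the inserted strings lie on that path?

3

Traverse "010010110" character by character; count nodes along the way that are marked as word ends.
Prefixes of the query that are stored words: "0100", "010010", "01001011"
Count: 3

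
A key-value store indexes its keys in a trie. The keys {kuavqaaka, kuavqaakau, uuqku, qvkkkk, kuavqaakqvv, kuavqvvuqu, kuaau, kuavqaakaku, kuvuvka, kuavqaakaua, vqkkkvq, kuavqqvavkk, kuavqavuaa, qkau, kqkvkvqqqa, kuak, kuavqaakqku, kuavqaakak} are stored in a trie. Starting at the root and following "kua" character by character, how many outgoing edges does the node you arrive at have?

The children of the "kua" node are the distinct next characters among strings starting with "kua".
Characters that immediately follow "kua" among the stored strings: {a, k, v}.
That node has 3 child edges.

3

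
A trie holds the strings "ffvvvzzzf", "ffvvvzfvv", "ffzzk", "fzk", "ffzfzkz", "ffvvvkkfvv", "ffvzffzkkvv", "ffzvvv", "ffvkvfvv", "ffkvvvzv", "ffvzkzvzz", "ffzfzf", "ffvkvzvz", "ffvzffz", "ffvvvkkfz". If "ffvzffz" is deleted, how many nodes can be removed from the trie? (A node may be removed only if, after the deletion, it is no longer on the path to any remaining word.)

0

A node on "ffvzffz"'s path can go only if nothing else ends at it or branches off below it.
Every node on "ffvzffz" is still needed (e.g. by "ffvzffzkkvv"), so nothing is freed.
Nodes removed: 0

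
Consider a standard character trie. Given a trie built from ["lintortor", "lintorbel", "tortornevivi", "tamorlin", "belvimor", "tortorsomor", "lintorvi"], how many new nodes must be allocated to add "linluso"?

The longest prefix of "linluso" already in the trie is "lin" (length 3).
So 7 − 3 = 4 new nodes.

4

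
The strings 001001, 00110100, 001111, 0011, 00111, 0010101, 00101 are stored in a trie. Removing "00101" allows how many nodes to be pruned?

0

After clearing the end-marker at "00101", prune upward until reaching a node still needed by another word.
Every node on "00101" is still needed (e.g. by "0010101"), so nothing is freed.
Nodes removed: 0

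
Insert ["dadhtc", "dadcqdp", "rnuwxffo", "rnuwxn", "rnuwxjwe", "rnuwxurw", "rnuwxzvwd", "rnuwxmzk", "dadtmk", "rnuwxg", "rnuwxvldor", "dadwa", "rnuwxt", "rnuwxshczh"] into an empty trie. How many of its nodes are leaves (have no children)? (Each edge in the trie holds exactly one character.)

14

A leaf is a node with no children — equivalently, the end of a word that is not a proper prefix of any other stored word.
Those words: "dadcqdp", "dadhtc", "dadtmk", "dadwa", "rnuwxffo", "rnuwxg", "rnuwxjwe", "rnuwxmzk", "rnuwxn", "rnuwxshczh", "rnuwxt", "rnuwxurw", "rnuwxvldor", "rnuwxzvwd"
Leaf count: 14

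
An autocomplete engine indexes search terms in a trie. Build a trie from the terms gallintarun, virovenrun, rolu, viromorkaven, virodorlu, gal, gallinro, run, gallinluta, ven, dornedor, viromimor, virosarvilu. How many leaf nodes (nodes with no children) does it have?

12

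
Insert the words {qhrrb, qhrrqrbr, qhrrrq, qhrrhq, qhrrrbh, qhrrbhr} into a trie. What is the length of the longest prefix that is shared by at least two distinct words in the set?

The deepest shared node is where two words last agree before diverging.
"qhrrb" and "qhrrbhr" agree on "qhrrb" (5 characters) before diverging; nothing deeper is shared.
Longest shared-prefix length: 5

5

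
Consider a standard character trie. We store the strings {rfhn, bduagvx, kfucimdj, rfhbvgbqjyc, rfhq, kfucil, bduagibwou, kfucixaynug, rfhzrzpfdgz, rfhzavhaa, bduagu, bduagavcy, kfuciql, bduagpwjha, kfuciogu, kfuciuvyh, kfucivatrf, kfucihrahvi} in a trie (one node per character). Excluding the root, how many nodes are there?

Insert word by word; a character creates a node only if that edge doesn't already exist:
  "rfhn" → 4 new (r, f, h, n)
  "bduagvx" → 7 new (b, d, u, a, g, v, x)
  "kfucimdj" → 8 new (k, f, u, c, i, m, d, j)
  "rfhbvgbqjyc" → prefix "rfh" already present; 8 new (b, v, g, b, q, j, y, c)
  "rfhq" → prefix "rfh" already present; 1 new (q)
  "kfucil" → prefix "kfuci" already present; 1 new (l)
  "bduagibwou" → prefix "bduag" already present; 5 new (i, b, w, o, u)
  "kfucixaynug" → prefix "kfuci" already present; 6 new (x, a, y, n, u, g)
  "rfhzrzpfdgz" → prefix "rfh" already present; 8 new (z, r, z, p, f, d, g, z)
  "rfhzavhaa" → prefix "rfhz" already present; 5 new (a, v, h, a, a)
  "bduagu" → prefix "bduag" already present; 1 new (u)
  "bduagavcy" → prefix "bduag" already present; 4 new (a, v, c, y)
  "kfuciql" → prefix "kfuci" already present; 2 new (q, l)
  "bduagpwjha" → prefix "bduag" already present; 5 new (p, w, j, h, a)
  "kfuciogu" → prefix "kfuci" already present; 3 new (o, g, u)
  "kfuciuvyh" → prefix "kfuci" already present; 4 new (u, v, y, h)
  "kfucivatrf" → prefix "kfuci" already present; 5 new (v, a, t, r, f)
  "kfucihrahvi" → prefix "kfuci" already present; 6 new (h, r, a, h, v, i)
Total nodes = 4 + 7 + 8 + 8 + 1 + 1 + 5 + 6 + 8 + 5 + 1 + 4 + 2 + 5 + 3 + 4 + 5 + 6 = 83

83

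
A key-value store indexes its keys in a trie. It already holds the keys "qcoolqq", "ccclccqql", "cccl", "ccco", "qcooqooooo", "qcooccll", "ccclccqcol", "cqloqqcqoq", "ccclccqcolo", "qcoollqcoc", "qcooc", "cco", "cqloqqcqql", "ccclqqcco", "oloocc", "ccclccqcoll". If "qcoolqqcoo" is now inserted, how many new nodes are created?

3

"qcoolqq" is already a path in the trie; the remaining "coo" must be added.
So 10 − 7 = 3 new nodes.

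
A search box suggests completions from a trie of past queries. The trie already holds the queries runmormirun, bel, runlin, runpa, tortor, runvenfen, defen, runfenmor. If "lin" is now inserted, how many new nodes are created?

"lin" shares no prefix with any stored word, so all 3 characters open new nodes.
3 − 0 = 3 new nodes.

3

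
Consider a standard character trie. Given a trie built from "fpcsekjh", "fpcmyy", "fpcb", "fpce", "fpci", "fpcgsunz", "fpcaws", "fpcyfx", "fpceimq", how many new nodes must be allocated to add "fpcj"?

The longest prefix of "fpcj" already in the trie is "fpc" (length 3).
So 4 − 3 = 1 new nodes.

1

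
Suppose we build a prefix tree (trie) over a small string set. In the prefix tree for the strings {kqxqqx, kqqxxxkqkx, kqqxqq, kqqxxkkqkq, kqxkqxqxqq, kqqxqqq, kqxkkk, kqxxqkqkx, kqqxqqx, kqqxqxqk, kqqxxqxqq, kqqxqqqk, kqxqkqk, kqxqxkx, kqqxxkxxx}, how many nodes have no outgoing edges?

Leaves are exactly the stored words that no other stored word extends.
Those words: "kqqxqqqk", "kqqxqqx", "kqqxqxqk", "kqqxxkkqkq", "kqqxxkxxx", "kqqxxqxqq", "kqqxxxkqkx", "kqxkkk", "kqxkqxqxqq", "kqxqkqk", "kqxqqx", "kqxqxkx", "kqxxqkqkx"
Leaf count: 13

13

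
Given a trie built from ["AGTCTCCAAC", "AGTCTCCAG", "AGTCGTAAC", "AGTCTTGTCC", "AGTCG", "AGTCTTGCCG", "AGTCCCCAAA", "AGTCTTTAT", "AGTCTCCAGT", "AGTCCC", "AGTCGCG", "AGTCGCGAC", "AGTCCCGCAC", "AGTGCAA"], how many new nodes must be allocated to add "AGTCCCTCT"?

The longest prefix of "AGTCCCTCT" already in the trie is "AGTCCC" (length 6).
Each of the 3 remaining characters creates one node.

3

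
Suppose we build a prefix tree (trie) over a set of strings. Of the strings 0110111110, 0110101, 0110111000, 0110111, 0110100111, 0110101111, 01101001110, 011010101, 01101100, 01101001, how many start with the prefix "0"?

10

Walk to "0"; the words in its subtree are exactly those with that prefix.
Matches: "01101001", "0110100111", "01101001110", "0110101", "011010101", "0110101111", "01101100", "0110111", "0110111000", "0110111110"
Count: 10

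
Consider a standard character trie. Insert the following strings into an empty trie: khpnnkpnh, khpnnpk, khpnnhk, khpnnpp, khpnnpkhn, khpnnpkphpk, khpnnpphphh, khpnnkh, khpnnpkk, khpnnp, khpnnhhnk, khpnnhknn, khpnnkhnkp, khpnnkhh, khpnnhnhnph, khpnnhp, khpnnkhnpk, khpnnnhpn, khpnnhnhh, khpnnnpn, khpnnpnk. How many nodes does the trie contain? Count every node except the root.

For each word, the new-node count is its length minus the longest prefix already in the trie:
  "khpnnkpnh" → 9 new (k, h, p, n, n, k, p, n, h)
  "khpnnpk" → prefix "khpnn" already present; 2 new (p, k)
  "khpnnhk" → prefix "khpnn" already present; 2 new (h, k)
  "khpnnpp" → prefix "khpnnp" already present; 1 new (p)
  "khpnnpkhn" → prefix "khpnnpk" already present; 2 new (h, n)
  "khpnnpkphpk" → prefix "khpnnpk" already present; 4 new (p, h, p, k)
  "khpnnpphphh" → prefix "khpnnpp" already present; 4 new (h, p, h, h)
  "khpnnkh" → prefix "khpnnk" already present; 1 new (h)
  "khpnnpkk" → prefix "khpnnpk" already present; 1 new (k)
  "khpnnp" → prefix "khpnnp" already present; 0 new (none)
  "khpnnhhnk" → prefix "khpnnh" already present; 3 new (h, n, k)
  "khpnnhknn" → prefix "khpnnhk" already present; 2 new (n, n)
  "khpnnkhnkp" → prefix "khpnnkh" already present; 3 new (n, k, p)
  "khpnnkhh" → prefix "khpnnkh" already present; 1 new (h)
  "khpnnhnhnph" → prefix "khpnnh" already present; 5 new (n, h, n, p, h)
  "khpnnhp" → prefix "khpnnh" already present; 1 new (p)
  "khpnnkhnpk" → prefix "khpnnkhn" already present; 2 new (p, k)
  "khpnnnhpn" → prefix "khpnn" already present; 4 new (n, h, p, n)
  "khpnnhnhh" → prefix "khpnnhnh" already present; 1 new (h)
  "khpnnnpn" → prefix "khpnnn" already present; 2 new (p, n)
  "khpnnpnk" → prefix "khpnnp" already present; 2 new (n, k)
Total nodes = 9 + 2 + 2 + 1 + 2 + 4 + 4 + 1 + 1 + 0 + 3 + 2 + 3 + 1 + 5 + 1 + 2 + 4 + 1 + 2 + 2 = 52

52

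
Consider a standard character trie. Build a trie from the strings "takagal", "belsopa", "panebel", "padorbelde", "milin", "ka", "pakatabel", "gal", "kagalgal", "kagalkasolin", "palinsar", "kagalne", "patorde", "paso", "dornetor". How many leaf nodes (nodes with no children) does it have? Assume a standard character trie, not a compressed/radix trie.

14

Leaves are exactly the stored words that no other stored word extends.
Those words: "belsopa", "dornetor", "gal", "kagalgal", "kagalkasolin", "kagalne", "milin", "padorbelde", "pakatabel", "palinsar", "panebel", "paso", "patorde", "takagal"
Leaf count: 14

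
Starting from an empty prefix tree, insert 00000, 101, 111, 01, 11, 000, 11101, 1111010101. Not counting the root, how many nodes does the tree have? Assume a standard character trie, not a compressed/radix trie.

20

Trie structure (* marks end of a word):
(root)
├─ 0
│  ├─ 0
│  │  └─ 0 *
│  │     └─ 0
│  │        └─ 0 *
│  └─ 1 *
└─ 1
   ├─ 0
   │  └─ 1 *
   └─ 1 *
      └─ 1 *
         ├─ 0
         │  └─ 1 *
         └─ 1
            └─ 0
               └─ 1
                  └─ 0
                     └─ 1
                        └─ 0
                           └─ 1 *
Counting every labelled node above: 20.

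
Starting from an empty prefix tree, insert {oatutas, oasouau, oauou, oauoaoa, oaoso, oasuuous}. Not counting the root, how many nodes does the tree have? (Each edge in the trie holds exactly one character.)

Count nodes per top-level branch (shared prefixes stored once):
  'o'-branch (oaoso, oasouau, oasuuous, oatutas, oauoaoa, oauou): 26 nodes
Sum: 26

26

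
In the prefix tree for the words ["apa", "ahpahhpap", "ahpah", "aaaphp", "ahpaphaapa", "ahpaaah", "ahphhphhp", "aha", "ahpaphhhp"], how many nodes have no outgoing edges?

A leaf is a node with no children — equivalently, the end of a word that is not a proper prefix of any other stored word.
Those words: "aaaphp", "aha", "ahpaaah", "ahpahhpap", "ahpaphaapa", "ahpaphhhp", "ahphhphhp", "apa"
Leaf count: 8

8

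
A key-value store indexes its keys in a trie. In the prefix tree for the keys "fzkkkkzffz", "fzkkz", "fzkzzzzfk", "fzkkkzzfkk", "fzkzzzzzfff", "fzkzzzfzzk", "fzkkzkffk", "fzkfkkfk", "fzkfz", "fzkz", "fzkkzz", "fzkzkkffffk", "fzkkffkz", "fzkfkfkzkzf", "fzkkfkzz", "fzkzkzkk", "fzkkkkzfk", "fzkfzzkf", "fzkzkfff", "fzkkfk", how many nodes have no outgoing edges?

A leaf is a node with no children — equivalently, the end of a word that is not a proper prefix of any other stored word.
Those words: "fzkfkfkzkzf", "fzkfkkfk", "fzkfzzkf", "fzkkffkz", "fzkkfkzz", "fzkkkkzffz", "fzkkkkzfk", "fzkkkzzfkk", "fzkkzkffk", "fzkkzz", "fzkzkfff", "fzkzkkffffk", "fzkzkzkk", "fzkzzzfzzk", "fzkzzzzfk", "fzkzzzzzfff"
Leaf count: 16

16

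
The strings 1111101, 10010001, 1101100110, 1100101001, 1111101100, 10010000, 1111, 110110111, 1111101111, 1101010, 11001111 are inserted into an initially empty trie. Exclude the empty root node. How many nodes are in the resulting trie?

44

Insert word by word; a character creates a node only if that edge doesn't already exist:
  "1111101" → 7 new (1, 1, 1, 1, 1, 0, 1)
  "10010001" → prefix "1" already present; 7 new (0, 0, 1, 0, 0, 0, 1)
  "1101100110" → prefix "11" already present; 8 new (0, 1, 1, 0, 0, 1, 1, 0)
  "1100101001" → prefix "110" already present; 7 new (0, 1, 0, 1, 0, 0, 1)
  "1111101100" → prefix "1111101" already present; 3 new (1, 0, 0)
  "10010000" → prefix "1001000" already present; 1 new (0)
  "1111" → prefix "1111" already present; 0 new (none)
  "110110111" → prefix "110110" already present; 3 new (1, 1, 1)
  "1111101111" → prefix "11111011" already present; 2 new (1, 1)
  "1101010" → prefix "1101" already present; 3 new (0, 1, 0)
  "11001111" → prefix "11001" already present; 3 new (1, 1, 1)
Total nodes = 7 + 7 + 8 + 7 + 3 + 1 + 0 + 3 + 2 + 3 + 3 = 44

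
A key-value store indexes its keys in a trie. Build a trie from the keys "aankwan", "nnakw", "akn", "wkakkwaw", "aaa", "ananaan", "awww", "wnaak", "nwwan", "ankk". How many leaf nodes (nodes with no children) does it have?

A leaf is a node with no children — equivalently, the end of a word that is not a proper prefix of any other stored word.
Those words: "aaa", "aankwan", "akn", "ananaan", "ankk", "awww", "nnakw", "nwwan", "wkakkwaw", "wnaak"
Leaf count: 10

10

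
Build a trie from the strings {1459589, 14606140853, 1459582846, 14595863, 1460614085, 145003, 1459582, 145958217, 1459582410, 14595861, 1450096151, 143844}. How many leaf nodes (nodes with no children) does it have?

10

Leaves are exactly the stored words that no other stored word extends.
Those words: "143844", "145003", "1450096151", "145958217", "1459582410", "1459582846", "14595861", "14595863", "1459589", "14606140853"
Leaf count: 10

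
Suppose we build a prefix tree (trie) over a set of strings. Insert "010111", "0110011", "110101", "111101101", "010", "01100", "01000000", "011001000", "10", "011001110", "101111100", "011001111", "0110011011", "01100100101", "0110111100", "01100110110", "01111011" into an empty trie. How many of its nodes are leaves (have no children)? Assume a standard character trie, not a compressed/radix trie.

Leaves are exactly the stored words that no other stored word extends.
Those words: "01000000", "010111", "011001000", "01100100101", "01100110110", "011001110", "011001111", "0110111100", "01111011", "101111100", "110101", "111101101"
Leaf count: 12

12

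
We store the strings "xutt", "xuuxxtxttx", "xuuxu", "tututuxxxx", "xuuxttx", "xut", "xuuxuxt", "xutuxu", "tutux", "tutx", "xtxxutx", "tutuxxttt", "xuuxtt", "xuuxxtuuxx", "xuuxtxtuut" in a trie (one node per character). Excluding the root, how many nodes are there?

52

Trace insertions, counting only characters that open a new branch:
  "xutt" → 4 new (x, u, t, t)
  "xuuxxtxttx" → prefix "xu" already present; 8 new (u, x, x, t, x, t, t, x)
  "xuuxu" → prefix "xuux" already present; 1 new (u)
  "tututuxxxx" → 10 new (t, u, t, u, t, u, x, x, x, x)
  "xuuxttx" → prefix "xuux" already present; 3 new (t, t, x)
  "xut" → prefix "xut" already present; 0 new (none)
  "xuuxuxt" → prefix "xuuxu" already present; 2 new (x, t)
  "xutuxu" → prefix "xut" already present; 3 new (u, x, u)
  "tutux" → prefix "tutu" already present; 1 new (x)
  "tutx" → prefix "tut" already present; 1 new (x)
  "xtxxutx" → prefix "x" already present; 6 new (t, x, x, u, t, x)
  "tutuxxttt" → prefix "tutux" already present; 4 new (x, t, t, t)
  "xuuxtt" → prefix "xuuxtt" already present; 0 new (none)
  "xuuxxtuuxx" → prefix "xuuxxt" already present; 4 new (u, u, x, x)
  "xuuxtxtuut" → prefix "xuuxt" already present; 5 new (x, t, u, u, t)
Total nodes = 4 + 8 + 1 + 10 + 3 + 0 + 2 + 3 + 1 + 1 + 6 + 4 + 0 + 4 + 5 = 52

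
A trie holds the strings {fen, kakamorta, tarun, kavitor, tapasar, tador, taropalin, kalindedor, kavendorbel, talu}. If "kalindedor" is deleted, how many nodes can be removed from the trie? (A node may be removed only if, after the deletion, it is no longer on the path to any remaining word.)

8

Walk "kalindedor" from the leaf back toward the root, removing each node that no remaining word uses.
The suffix "lindedor" (8 nodes) is used only by "kalindedor"; the node for "ka" still has the child "k", so pruning stops there.
Nodes removed: 8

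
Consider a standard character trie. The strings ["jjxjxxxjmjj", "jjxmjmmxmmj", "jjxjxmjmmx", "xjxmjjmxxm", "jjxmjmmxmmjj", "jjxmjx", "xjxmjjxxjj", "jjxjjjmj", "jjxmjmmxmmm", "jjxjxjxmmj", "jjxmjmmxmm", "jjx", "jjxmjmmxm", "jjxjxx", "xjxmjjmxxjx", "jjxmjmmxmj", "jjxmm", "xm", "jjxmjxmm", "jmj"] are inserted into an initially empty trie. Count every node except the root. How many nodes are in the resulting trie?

Trace insertions, counting only characters that open a new branch:
  "jjxjxxxjmjj" → 11 new (j, j, x, j, x, x, x, j, m, j, j)
  "jjxmjmmxmmj" → prefix "jjx" already present; 8 new (m, j, m, m, x, m, m, j)
  "jjxjxmjmmx" → prefix "jjxjx" already present; 5 new (m, j, m, m, x)
  "xjxmjjmxxm" → 10 new (x, j, x, m, j, j, m, x, x, m)
  "jjxmjmmxmmjj" → prefix "jjxmjmmxmmj" already present; 1 new (j)
  "jjxmjx" → prefix "jjxmj" already present; 1 new (x)
  "xjxmjjxxjj" → prefix "xjxmjj" already present; 4 new (x, x, j, j)
  "jjxjjjmj" → prefix "jjxj" already present; 4 new (j, j, m, j)
  "jjxmjmmxmmm" → prefix "jjxmjmmxmm" already present; 1 new (m)
  "jjxjxjxmmj" → prefix "jjxjx" already present; 5 new (j, x, m, m, j)
  "jjxmjmmxmm" → prefix "jjxmjmmxmm" already present; 0 new (none)
  "jjx" → prefix "jjx" already present; 0 new (none)
  "jjxmjmmxm" → prefix "jjxmjmmxm" already present; 0 new (none)
  "jjxjxx" → prefix "jjxjxx" already present; 0 new (none)
  "xjxmjjmxxjx" → prefix "xjxmjjmxx" already present; 2 new (j, x)
  "jjxmjmmxmj" → prefix "jjxmjmmxm" already present; 1 new (j)
  "jjxmm" → prefix "jjxm" already present; 1 new (m)
  "xm" → prefix "x" already present; 1 new (m)
  "jjxmjxmm" → prefix "jjxmjx" already present; 2 new (m, m)
  "jmj" → prefix "j" already present; 2 new (m, j)
Total nodes = 11 + 8 + 5 + 10 + 1 + 1 + 4 + 4 + 1 + 5 + 0 + 0 + 0 + 0 + 2 + 1 + 1 + 1 + 2 + 2 = 59

59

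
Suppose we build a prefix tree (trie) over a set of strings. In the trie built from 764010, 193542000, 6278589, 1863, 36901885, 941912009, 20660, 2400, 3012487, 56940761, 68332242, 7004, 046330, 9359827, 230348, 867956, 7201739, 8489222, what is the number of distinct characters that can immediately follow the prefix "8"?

Walk "8" from the root, arriving at one node.
Distinct next characters after "8": 4, 6.
That node has 2 child edges.

2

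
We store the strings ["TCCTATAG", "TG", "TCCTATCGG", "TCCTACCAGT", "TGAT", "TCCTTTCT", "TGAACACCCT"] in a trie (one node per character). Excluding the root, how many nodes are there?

Trie structure (* marks end of a word):
(root)
└─ T
   ├─ C
   │  └─ C
   │     └─ T
   │        ├─ A
   │        │  ├─ C
   │        │  │  └─ C
   │        │  │     └─ A
   │        │  │        └─ G
   │        │  │           └─ T *
   │        │  └─ T
   │        │     ├─ A
   │        │     │  └─ G *
   │        │     └─ C
   │        │        └─ G
   │        │           └─ G *
   │        └─ T
   │           └─ T
   │              └─ C
   │                 └─ T *
   └─ G *
      └─ A
         ├─ A
         │  └─ C
         │     └─ A
         │        └─ C
         │           └─ C
         │              └─ C
         │                 └─ T *
         └─ T *
Counting every labelled node above: 30.

30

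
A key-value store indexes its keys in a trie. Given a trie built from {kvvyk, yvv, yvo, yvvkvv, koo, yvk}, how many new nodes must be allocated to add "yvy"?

The longest prefix of "yvy" already in the trie is "yv" (length 2).
Each of the 1 remaining characters creates one node.

1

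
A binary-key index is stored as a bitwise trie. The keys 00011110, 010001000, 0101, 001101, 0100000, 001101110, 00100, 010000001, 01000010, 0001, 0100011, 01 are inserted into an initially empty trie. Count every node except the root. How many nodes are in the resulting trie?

Trie structure (* marks end of a word):
(root)
└─ 0
   ├─ 0
   │  ├─ 0
   │  │  └─ 1 *
   │  │     └─ 1
   │  │        └─ 1
   │  │           └─ 1
   │  │              └─ 0 *
   │  └─ 1
   │     ├─ 0
   │     │  └─ 0 *
   │     └─ 1
   │        └─ 0
   │           └─ 1 *
   │              └─ 1
   │                 └─ 1
   │                    └─ 0 *
   └─ 1 *
      └─ 0
         ├─ 0
         │  └─ 0
         │     ├─ 0
         │     │  ├─ 0 *
         │     │  │  └─ 0
         │     │  │     └─ 1 *
         │     │  └─ 1
         │     │     └─ 0 *
         │     └─ 1
         │        ├─ 0
         │        │  └─ 0
         │        │     └─ 0 *
         │        └─ 1 *
         └─ 1 *
Counting every labelled node above: 33.

33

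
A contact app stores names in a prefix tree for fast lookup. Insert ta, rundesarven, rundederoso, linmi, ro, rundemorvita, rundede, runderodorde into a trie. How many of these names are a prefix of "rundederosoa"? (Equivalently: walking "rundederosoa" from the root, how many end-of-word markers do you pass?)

2

Check each prefix of "rundederosoa" against the stored set — each match is an end-marker on the path.
Prefixes of the query that are stored words: "rundede", "rundederoso"
Count: 2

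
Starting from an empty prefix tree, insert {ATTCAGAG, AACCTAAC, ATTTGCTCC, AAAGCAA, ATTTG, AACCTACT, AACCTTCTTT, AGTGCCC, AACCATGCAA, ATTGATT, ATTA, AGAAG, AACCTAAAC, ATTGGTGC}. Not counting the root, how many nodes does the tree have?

For each word, the new-node count is its length minus the longest prefix already in the trie:
  "ATTCAGAG" → 8 new (A, T, T, C, A, G, A, G)
  "AACCTAAC" → prefix "A" already present; 7 new (A, C, C, T, A, A, C)
  "ATTTGCTCC" → prefix "ATT" already present; 6 new (T, G, C, T, C, C)
  "AAAGCAA" → prefix "AA" already present; 5 new (A, G, C, A, A)
  "ATTTG" → prefix "ATTTG" already present; 0 new (none)
  "AACCTACT" → prefix "AACCTA" already present; 2 new (C, T)
  "AACCTTCTTT" → prefix "AACCT" already present; 5 new (T, C, T, T, T)
  "AGTGCCC" → prefix "A" already present; 6 new (G, T, G, C, C, C)
  "AACCATGCAA" → prefix "AACC" already present; 6 new (A, T, G, C, A, A)
  "ATTGATT" → prefix "ATT" already present; 4 new (G, A, T, T)
  "ATTA" → prefix "ATT" already present; 1 new (A)
  "AGAAG" → prefix "AG" already present; 3 new (A, A, G)
  "AACCTAAAC" → prefix "AACCTAA" already present; 2 new (A, C)
  "ATTGGTGC" → prefix "ATTG" already present; 4 new (G, T, G, C)
Total nodes = 8 + 7 + 6 + 5 + 0 + 2 + 5 + 6 + 6 + 4 + 1 + 3 + 2 + 4 = 59

59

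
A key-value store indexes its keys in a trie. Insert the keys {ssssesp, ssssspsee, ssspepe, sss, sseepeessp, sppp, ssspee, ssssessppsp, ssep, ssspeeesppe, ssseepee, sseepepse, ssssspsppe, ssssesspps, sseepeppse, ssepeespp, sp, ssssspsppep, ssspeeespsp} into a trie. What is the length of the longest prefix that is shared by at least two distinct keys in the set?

Look for the deepest trie node that still has at least two words in its subtree.
e.g. "ssssesspps" and "ssssessppsp" share the prefix "ssssesspps" of length 10; no pair shares a longer one.
Longest shared-prefix length: 10

10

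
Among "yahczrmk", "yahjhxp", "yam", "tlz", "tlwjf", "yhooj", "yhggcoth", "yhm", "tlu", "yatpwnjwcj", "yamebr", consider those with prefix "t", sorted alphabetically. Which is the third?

Words with prefix "t", in lexicographic order: "tlu", "tlwjf", "tlz"
The 3rd is tlz.

tlz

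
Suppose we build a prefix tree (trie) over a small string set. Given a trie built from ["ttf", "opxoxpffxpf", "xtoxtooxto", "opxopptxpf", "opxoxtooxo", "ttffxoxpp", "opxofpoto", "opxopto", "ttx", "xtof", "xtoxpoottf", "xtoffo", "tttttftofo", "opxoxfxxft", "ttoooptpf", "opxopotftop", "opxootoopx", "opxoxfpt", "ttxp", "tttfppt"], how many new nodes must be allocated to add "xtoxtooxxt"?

2

"xtoxtoox" is already a path in the trie; the remaining "xt" must be added.
So 10 − 8 = 2 new nodes.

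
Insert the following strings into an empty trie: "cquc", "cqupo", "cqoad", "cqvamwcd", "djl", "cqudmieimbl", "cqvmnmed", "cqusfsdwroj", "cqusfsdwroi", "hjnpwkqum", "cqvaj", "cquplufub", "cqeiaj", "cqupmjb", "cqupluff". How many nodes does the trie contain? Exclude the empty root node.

63

Count nodes per top-level branch (shared prefixes stored once):
  'c'-branch (cqeiaj, cqoad, cquc, cqudmieimbl, cqupluff, cquplufub, cqupmjb, cqupo, cqusfsdwroi, cqusfsdwroj, cqvaj, cqvamwcd, cqvmnmed): 51 nodes
  'd'-branch (djl): 3 nodes
  'h'-branch (hjnpwkqum): 9 nodes
Sum: 63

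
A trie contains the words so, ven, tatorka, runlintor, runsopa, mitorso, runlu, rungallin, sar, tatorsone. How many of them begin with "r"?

Traverse to the node for "r", then collect every word in that subtree.
Matches: "rungallin", "runlintor", "runlu", "runsopa"
Count: 4

4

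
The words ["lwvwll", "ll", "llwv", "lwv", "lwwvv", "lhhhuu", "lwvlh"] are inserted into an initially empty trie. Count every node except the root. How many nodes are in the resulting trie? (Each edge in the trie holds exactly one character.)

Count nodes per top-level branch (shared prefixes stored once):
  'l'-branch (lhhhuu, ll, llwv, lwv, lwvlh, lwvwll, lwwvv): 19 nodes
Sum: 19

19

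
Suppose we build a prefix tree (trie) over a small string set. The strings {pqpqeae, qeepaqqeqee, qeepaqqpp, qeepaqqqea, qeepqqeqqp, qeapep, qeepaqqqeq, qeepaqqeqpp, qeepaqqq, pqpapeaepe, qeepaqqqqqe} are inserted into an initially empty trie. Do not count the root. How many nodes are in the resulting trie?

For each word, the new-node count is its length minus the longest prefix already in the trie:
  "pqpqeae" → 7 new (p, q, p, q, e, a, e)
  "qeepaqqeqee" → 11 new (q, e, e, p, a, q, q, e, q, e, e)
  "qeepaqqpp" → prefix "qeepaqq" already present; 2 new (p, p)
  "qeepaqqqea" → prefix "qeepaqq" already present; 3 new (q, e, a)
  "qeepqqeqqp" → prefix "qeep" already present; 6 new (q, q, e, q, q, p)
  "qeapep" → prefix "qe" already present; 4 new (a, p, e, p)
  "qeepaqqqeq" → prefix "qeepaqqqe" already present; 1 new (q)
  "qeepaqqeqpp" → prefix "qeepaqqeq" already present; 2 new (p, p)
  "qeepaqqq" → prefix "qeepaqqq" already present; 0 new (none)
  "pqpapeaepe" → prefix "pqp" already present; 7 new (a, p, e, a, e, p, e)
  "qeepaqqqqqe" → prefix "qeepaqqq" already present; 3 new (q, q, e)
Total nodes = 7 + 11 + 2 + 3 + 6 + 4 + 1 + 2 + 0 + 7 + 3 = 46

46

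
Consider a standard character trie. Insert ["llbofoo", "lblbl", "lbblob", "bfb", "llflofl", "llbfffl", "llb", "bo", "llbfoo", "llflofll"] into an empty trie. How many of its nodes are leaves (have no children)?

Leaves are exactly the stored words that no other stored word extends.
Those words: "bfb", "bo", "lbblob", "lblbl", "llbfffl", "llbfoo", "llbofoo", "llflofll"
Leaf count: 8

8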